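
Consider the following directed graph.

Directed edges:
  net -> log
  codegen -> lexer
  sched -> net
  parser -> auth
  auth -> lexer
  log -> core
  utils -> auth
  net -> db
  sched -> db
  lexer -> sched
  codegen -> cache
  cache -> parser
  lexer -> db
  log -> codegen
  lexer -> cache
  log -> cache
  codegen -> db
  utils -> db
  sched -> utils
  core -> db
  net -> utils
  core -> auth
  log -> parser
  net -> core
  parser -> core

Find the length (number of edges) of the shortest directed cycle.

4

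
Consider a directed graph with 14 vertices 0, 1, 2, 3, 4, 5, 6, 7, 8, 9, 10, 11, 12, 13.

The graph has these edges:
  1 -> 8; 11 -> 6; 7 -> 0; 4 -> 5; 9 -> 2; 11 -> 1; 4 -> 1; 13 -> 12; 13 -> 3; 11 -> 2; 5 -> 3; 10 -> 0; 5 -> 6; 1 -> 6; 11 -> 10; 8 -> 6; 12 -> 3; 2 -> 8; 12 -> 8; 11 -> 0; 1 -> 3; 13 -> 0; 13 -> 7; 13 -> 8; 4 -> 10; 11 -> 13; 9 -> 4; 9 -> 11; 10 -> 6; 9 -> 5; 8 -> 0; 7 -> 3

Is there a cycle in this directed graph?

No

DFS with white/gray/black marking, starting from 5:
5 gray
  6 gray
  6 black
  3 gray
  3 black
5 black
0 gray
0 black
1 gray
  8 gray
    8→6: 6 black — skip
    8→0: 0 black — skip
  8 black
  1→3: 3 black — skip
  1→6: 6 black — skip
1 black
2 gray
  2→8: 8 black — skip
2 black
4 gray
  4→5: 5 black — skip
  10 gray
    10→0: 0 black — skip
    10→6: 6 black — skip
  10 black
  4→1: 1 black — skip
4 black
7 gray
  7→3: 3 black — skip
  7→0: 0 black — skip
7 black
9 gray
  11 gray
    11→2: 2 black — skip
    11→6: 6 black — skip
    13 gray
      13→7: 7 black — skip
      13→0: 0 black — skip
      13→8: 8 black — skip
      12 gray
        12→3: 3 black — skip
        12→8: 8 black — skip
      12 black
      13→3: 3 black — skip
    13 black
    11→1: 1 black — skip
    11→10: 10 black — skip
    11→0: 0 black — skip
  11 black
  9→5: 5 black — skip
  9→2: 2 black — skip
  9→4: 4 black — skip
9 black
Every edge goes to a white or black vertex — no back edge, so the graph is acyclic.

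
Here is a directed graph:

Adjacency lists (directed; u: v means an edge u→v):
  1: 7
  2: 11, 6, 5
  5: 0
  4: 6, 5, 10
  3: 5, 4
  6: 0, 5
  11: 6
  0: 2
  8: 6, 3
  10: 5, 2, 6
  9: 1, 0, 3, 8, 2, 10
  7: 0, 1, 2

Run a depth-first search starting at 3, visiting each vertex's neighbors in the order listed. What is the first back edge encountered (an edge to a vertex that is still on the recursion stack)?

DFS from 3 (visiting each vertex's neighbors in the order listed); mark gray on enter, black on exit:
3 gray
  5 gray
    0 gray
      2 gray
        11 gray
          6 gray
            6→0: 0 is gray → back edge
First back edge: 6 → 0.

6->0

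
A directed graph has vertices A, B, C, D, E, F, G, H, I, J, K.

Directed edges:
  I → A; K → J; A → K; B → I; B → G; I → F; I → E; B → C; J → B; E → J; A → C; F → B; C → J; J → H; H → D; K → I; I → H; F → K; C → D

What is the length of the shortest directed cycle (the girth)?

3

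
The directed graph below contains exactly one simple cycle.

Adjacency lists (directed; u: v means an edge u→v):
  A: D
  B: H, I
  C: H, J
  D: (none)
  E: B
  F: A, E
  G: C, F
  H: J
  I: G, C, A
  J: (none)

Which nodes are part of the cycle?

B, E, F, G, I

DFS with gray/black marking from I:
I gray
  G gray
    C gray
      H gray
        J gray
        J black
      H black
      C→J: J black — skip
    C black
    F gray
      A gray
        D gray
        D black
      A black
      E gray
        B gray
          B→H: H black — skip
          B→I: I is gray → back edge
Back edge closes the cycle I → G → F → E → B → I; its vertices are {B, E, F, G, I}.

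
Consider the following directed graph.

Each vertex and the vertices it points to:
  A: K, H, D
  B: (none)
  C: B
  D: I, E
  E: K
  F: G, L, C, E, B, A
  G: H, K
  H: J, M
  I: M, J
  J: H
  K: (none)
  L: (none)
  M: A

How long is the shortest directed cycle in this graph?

2

For each vertex v, BFS finds the shortest path from v back to v.
The shortest such closed walk is H → J → H, length 2.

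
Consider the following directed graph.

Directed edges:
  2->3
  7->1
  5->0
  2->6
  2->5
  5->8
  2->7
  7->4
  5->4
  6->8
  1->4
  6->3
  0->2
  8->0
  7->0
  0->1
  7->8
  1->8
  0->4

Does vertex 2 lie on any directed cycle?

Yes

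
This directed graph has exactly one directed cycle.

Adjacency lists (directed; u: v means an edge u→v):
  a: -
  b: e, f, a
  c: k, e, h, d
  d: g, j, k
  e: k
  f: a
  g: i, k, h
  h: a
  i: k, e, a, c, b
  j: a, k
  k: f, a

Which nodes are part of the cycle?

DFS with gray/black marking from c:
c gray
  k gray
    f gray
      a gray
      a black
    f black
    k→a: a black — skip
  k black
  e gray
    e→k: k black — skip
  e black
  h gray
    h→a: a black — skip
  h black
  d gray
    g gray
      i gray
        i→k: k black — skip
        i→e: e black — skip
        i→a: a black — skip
        i→c: c is gray → back edge
Back edge closes the cycle c → d → g → i → c; its vertices are {c, d, g, i}.

c, d, g, i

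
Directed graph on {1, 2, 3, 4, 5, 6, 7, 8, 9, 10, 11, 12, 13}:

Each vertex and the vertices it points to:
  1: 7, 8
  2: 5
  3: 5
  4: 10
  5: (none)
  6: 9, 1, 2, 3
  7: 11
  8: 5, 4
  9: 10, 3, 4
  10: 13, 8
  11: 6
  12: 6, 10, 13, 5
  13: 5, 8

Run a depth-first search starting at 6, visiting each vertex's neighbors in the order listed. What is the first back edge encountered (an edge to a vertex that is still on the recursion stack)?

4->10

DFS from 6 (visiting each vertex's neighbors in the order listed); mark gray on enter, black on exit:
6 gray
  9 gray
    10 gray
      13 gray
        5 gray
        5 black
        8 gray
          8→5: 5 black — skip
          4 gray
            4→10: 10 is gray → back edge
First back edge: 4 → 10.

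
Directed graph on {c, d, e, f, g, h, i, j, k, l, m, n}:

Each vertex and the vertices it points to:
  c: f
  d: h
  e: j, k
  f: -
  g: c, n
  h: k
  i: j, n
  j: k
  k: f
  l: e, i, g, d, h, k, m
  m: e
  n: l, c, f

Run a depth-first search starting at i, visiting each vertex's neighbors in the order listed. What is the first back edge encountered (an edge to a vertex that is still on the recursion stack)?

l->i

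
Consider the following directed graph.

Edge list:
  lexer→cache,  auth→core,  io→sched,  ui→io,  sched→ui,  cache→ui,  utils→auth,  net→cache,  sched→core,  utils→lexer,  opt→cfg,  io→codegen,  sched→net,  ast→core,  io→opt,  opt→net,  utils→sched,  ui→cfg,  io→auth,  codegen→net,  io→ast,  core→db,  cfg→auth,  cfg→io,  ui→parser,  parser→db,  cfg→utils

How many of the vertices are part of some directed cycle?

10

A vertex is on a directed cycle iff it belongs to a strongly connected component of size ≥ 2 (or has a self-loop).
The vertices on cycles are {io, ui, cfg, net, opt, cache, lexer, sched, utils, codegen} — 10 in total.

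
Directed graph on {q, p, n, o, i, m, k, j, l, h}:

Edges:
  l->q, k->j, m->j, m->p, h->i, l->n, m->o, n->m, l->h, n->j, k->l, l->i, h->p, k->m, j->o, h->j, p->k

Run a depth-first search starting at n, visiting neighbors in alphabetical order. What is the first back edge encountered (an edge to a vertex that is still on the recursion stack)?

DFS from n (visiting neighbors in alphabetical order); mark gray on enter, black on exit:
n gray
  j gray
    o gray
    o black
  j black
  m gray
    m→j: j black — skip
    m→o: o black — skip
    p gray
      k gray
        k→j: j black — skip
        l gray
          h gray
            i gray
            i black
            h→j: j black — skip
            h→p: p is gray → back edge
First back edge: h → p.

h→p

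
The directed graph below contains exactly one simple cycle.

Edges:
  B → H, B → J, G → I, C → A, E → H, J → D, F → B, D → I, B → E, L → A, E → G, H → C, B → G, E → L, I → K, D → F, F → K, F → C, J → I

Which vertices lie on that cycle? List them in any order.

DFS with gray/black marking from B:
B gray
  G gray
    I gray
      K gray
      K black
    I black
  G black
  H gray
    C gray
      A gray
      A black
    C black
  H black
  J gray
    J→I: I black — skip
    D gray
      F gray
        F→B: B is gray → back edge
Back edge closes the cycle B → J → D → F → B; its vertices are {B, D, F, J}.

B, D, F, J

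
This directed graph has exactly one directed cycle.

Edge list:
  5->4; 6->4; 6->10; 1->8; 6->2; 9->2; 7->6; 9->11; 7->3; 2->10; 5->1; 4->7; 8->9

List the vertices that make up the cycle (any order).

DFS with gray/black marking from 4:
4 gray
  7 gray
    3 gray
    3 black
    6 gray
      2 gray
        10 gray
        10 black
      2 black
      6→4: 4 is gray → back edge
Back edge closes the cycle 4 → 7 → 6 → 4; its vertices are {4, 6, 7}.

4, 6, 7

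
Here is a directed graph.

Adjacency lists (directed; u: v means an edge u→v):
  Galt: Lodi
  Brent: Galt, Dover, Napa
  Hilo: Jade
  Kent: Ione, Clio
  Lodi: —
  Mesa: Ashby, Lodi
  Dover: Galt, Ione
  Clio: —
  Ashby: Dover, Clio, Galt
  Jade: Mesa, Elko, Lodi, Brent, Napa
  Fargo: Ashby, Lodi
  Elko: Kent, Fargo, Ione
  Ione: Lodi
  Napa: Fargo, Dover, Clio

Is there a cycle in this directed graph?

DFS with white/gray/black marking, starting from Brent:
Brent gray
  Galt gray
    Lodi gray
    Lodi black
  Galt black
  Dover gray
    Dover→Galt: Galt black — skip
    Ione gray
      Ione→Lodi: Lodi black — skip
    Ione black
  Dover black
  Napa gray
    Fargo gray
      Ashby gray
        Ashby→Dover: Dover black — skip
        Clio gray
        Clio black
        Ashby→Galt: Galt black — skip
      Ashby black
      Fargo→Lodi: Lodi black — skip
    Fargo black
    Napa→Dover: Dover black — skip
    Napa→Clio: Clio black — skip
  Napa black
Brent black
Hilo gray
  Jade gray
    Mesa gray
      Mesa→Ashby: Ashby black — skip
      Mesa→Lodi: Lodi black — skip
    Mesa black
    Elko gray
      Kent gray
        Kent→Ione: Ione black — skip
        Kent→Clio: Clio black — skip
      Kent black
      Elko→Fargo: Fargo black — skip
      Elko→Ione: Ione black — skip
    Elko black
    Jade→Lodi: Lodi black — skip
    Jade→Brent: Brent black — skip
    Jade→Napa: Napa black — skip
  Jade black
Hilo black
Every edge goes to a white or black vertex — no back edge, so the graph is acyclic.

No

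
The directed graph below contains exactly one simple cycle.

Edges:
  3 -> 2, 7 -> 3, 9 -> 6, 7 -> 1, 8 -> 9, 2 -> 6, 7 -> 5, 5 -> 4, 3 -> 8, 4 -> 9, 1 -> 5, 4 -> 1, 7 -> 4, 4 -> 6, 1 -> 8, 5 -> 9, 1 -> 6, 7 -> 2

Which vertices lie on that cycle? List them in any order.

1, 4, 5

DFS with gray/black marking from 1:
1 gray
  6 gray
  6 black
  5 gray
    9 gray
      9→6: 6 black — skip
    9 black
    4 gray
      4→6: 6 black — skip
      4→9: 9 black — skip
      4→1: 1 is gray → back edge
Back edge closes the cycle 1 → 5 → 4 → 1; its vertices are {1, 4, 5}.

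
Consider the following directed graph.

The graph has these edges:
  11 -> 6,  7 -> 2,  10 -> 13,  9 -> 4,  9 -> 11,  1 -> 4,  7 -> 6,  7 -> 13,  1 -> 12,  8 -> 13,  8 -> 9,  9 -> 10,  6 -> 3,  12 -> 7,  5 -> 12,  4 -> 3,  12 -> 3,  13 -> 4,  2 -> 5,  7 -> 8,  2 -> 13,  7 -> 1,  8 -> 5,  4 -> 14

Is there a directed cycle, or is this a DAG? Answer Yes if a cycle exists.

Yes

DFS with white/gray/black marking, starting from 11:
11 gray
  6 gray
    3 gray
    3 black
  6 black
11 black
12 gray
  7 gray
    7→6: 6 black — skip
    13 gray
      4 gray
        4→3: 3 black — skip
        14 gray
        14 black
      4 black
    13 black
    1 gray
      1→4: 4 black — skip
      1→12: 12 is gray → back edge
Back edge found, so a cycle exists: 12 → 7 → 1 → 12.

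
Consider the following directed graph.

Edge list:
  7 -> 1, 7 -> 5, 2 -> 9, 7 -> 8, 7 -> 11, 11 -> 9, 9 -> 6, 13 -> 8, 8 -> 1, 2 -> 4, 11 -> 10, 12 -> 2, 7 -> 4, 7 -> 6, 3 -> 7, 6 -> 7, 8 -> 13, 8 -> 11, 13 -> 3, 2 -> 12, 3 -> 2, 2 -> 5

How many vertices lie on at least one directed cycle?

A vertex is on a directed cycle iff it belongs to a strongly connected component of size ≥ 2 (or has a self-loop).
The vertices on cycles are {2, 3, 6, 7, 8, 9, 11, 12, 13} — 9 in total.

9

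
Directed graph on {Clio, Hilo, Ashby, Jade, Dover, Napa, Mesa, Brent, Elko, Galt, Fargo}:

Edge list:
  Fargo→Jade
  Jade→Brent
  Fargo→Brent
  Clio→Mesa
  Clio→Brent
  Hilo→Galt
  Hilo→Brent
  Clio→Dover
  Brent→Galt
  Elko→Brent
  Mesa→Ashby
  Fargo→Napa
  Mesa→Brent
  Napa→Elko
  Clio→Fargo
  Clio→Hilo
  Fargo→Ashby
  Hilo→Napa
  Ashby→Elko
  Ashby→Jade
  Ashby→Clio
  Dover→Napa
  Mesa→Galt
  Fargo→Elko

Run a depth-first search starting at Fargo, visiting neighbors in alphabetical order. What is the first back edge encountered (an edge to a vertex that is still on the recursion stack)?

DFS from Fargo (visiting neighbors in alphabetical order); mark gray on enter, black on exit:
Fargo gray
  Ashby gray
    Clio gray
      Brent gray
        Galt gray
        Galt black
      Brent black
      Dover gray
        Napa gray
          Elko gray
            Elko→Brent: Brent black — skip
          Elko black
        Napa black
      Dover black
      Clio→Fargo: Fargo is gray → back edge
First back edge: Clio → Fargo.

Clio→Fargo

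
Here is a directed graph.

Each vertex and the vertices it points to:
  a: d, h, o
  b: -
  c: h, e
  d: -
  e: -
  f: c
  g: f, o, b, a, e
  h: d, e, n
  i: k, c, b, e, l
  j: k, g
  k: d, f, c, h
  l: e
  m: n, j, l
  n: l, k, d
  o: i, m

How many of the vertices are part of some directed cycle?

10

A vertex is on a directed cycle iff it belongs to a strongly connected component of size ≥ 2 (or has a self-loop).
The vertices on cycles are {a, c, f, g, h, j, k, m, n, o} — 10 in total.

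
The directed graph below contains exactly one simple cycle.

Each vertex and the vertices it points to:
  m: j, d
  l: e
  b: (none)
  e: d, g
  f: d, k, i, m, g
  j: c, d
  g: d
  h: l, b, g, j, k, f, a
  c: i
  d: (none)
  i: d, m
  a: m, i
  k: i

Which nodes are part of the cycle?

c, i, j, m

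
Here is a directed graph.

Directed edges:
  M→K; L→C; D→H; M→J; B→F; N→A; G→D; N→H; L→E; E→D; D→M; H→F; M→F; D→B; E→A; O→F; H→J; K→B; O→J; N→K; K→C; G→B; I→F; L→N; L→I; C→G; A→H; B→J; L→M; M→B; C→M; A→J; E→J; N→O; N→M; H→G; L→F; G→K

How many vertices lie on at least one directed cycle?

6

A vertex is on a directed cycle iff it belongs to a strongly connected component of size ≥ 2 (or has a self-loop).
The vertices on cycles are {C, D, G, H, K, M} — 6 in total.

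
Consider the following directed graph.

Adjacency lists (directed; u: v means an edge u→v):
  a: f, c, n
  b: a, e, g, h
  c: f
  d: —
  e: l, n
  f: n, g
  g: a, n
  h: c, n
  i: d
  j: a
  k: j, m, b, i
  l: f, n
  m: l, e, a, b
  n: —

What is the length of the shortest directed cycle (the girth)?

For each vertex v, BFS finds the shortest path from v back to v.
The shortest such closed walk is g → a → f → g, length 3.

3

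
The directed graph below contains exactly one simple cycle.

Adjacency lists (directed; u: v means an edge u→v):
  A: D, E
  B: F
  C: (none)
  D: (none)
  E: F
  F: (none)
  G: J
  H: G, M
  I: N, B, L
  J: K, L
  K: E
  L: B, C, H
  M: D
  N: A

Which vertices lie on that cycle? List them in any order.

G, H, J, L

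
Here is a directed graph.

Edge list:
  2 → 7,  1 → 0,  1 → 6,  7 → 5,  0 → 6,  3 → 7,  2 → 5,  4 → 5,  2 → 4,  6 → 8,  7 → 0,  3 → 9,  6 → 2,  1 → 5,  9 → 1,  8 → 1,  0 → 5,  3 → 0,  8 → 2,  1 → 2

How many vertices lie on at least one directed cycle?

6

A vertex is on a directed cycle iff it belongs to a strongly connected component of size ≥ 2 (or has a self-loop).
The vertices on cycles are {0, 1, 2, 6, 7, 8} — 6 in total.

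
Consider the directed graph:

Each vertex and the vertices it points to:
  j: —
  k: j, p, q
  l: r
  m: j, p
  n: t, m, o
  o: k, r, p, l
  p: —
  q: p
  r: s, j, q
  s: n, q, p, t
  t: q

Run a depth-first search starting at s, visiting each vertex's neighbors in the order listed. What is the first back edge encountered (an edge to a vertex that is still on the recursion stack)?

r->s

DFS from s (visiting each vertex's neighbors in the order listed); mark gray on enter, black on exit:
s gray
  n gray
    t gray
      q gray
        p gray
        p black
      q black
    t black
    m gray
      j gray
      j black
      m→p: p black — skip
    m black
    o gray
      k gray
        k→j: j black — skip
        k→p: p black — skip
        k→q: q black — skip
      k black
      r gray
        r→s: s is gray → back edge
First back edge: r → s.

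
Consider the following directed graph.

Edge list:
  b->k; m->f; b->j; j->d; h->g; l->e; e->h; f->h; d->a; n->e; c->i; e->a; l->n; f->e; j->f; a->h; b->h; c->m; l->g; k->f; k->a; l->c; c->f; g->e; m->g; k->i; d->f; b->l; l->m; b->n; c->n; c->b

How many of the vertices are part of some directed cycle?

7

A vertex is on a directed cycle iff it belongs to a strongly connected component of size ≥ 2 (or has a self-loop).
The vertices on cycles are {a, b, c, e, g, h, l} — 7 in total.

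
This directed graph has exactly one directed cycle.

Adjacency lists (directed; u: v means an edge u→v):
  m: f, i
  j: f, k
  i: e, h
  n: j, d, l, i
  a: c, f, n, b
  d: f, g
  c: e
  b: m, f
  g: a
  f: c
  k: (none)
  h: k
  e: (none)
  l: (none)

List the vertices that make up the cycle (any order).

DFS with gray/black marking from a:
a gray
  c gray
    e gray
    e black
  c black
  f gray
    f→c: c black — skip
  f black
  n gray
    j gray
      j→f: f black — skip
      k gray
      k black
    j black
    d gray
      d→f: f black — skip
      g gray
        g→a: a is gray → back edge
Back edge closes the cycle a → n → d → g → a; its vertices are {a, d, g, n}.

a, d, g, n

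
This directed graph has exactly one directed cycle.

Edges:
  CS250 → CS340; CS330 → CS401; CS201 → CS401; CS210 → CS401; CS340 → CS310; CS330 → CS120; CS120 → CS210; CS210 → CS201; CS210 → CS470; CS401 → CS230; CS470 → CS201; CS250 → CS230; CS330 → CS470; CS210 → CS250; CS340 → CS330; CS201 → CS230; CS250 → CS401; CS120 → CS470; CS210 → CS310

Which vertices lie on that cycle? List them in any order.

CS120, CS210, CS250, CS330, CS340

DFS with gray/black marking from CS330:
CS330 gray
  CS401 gray
    CS230 gray
    CS230 black
  CS401 black
  CS470 gray
    CS201 gray
      CS201→CS401: CS401 black — skip
      CS201→CS230: CS230 black — skip
    CS201 black
  CS470 black
  CS120 gray
    CS210 gray
      CS210→CS201: CS201 black — skip
      CS250 gray
        CS250→CS401: CS401 black — skip
        CS250→CS230: CS230 black — skip
        CS340 gray
          CS340→CS330: CS330 is gray → back edge
Back edge closes the cycle CS330 → CS120 → CS210 → CS250 → CS340 → CS330; its vertices are {CS120, CS210, CS250, CS330, CS340}.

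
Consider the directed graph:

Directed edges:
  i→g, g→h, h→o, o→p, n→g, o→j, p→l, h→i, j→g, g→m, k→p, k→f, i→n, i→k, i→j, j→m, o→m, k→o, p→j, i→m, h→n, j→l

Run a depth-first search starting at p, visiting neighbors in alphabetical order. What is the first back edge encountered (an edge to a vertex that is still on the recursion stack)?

DFS from p (visiting neighbors in alphabetical order); mark gray on enter, black on exit:
p gray
  j gray
    g gray
      h gray
        i gray
          i→g: g is gray → back edge
First back edge: i → g.

i->g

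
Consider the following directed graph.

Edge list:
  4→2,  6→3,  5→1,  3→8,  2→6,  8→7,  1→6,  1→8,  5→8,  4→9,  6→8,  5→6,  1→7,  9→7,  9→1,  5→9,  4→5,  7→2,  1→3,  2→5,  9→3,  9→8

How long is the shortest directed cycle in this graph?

For each vertex v, BFS finds the shortest path from v back to v.
The shortest such closed walk is 5 → 8 → 7 → 2 → 5, length 4.

4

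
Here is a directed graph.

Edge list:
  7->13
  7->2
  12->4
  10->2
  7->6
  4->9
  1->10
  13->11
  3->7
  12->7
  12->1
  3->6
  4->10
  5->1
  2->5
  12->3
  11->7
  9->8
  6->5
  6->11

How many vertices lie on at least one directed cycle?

A vertex is on a directed cycle iff it belongs to a strongly connected component of size ≥ 2 (or has a self-loop).
The vertices on cycles are {1, 2, 5, 6, 7, 10, 11, 13} — 8 in total.

8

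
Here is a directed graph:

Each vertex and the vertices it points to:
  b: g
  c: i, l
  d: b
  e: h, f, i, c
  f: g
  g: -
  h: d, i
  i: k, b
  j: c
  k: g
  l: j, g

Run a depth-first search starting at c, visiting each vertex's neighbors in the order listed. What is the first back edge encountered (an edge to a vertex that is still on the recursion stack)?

j→c

DFS from c (visiting each vertex's neighbors in the order listed); mark gray on enter, black on exit:
c gray
  i gray
    k gray
      g gray
      g black
    k black
    b gray
      b→g: g black — skip
    b black
  i black
  l gray
    j gray
      j→c: c is gray → back edge
First back edge: j → c.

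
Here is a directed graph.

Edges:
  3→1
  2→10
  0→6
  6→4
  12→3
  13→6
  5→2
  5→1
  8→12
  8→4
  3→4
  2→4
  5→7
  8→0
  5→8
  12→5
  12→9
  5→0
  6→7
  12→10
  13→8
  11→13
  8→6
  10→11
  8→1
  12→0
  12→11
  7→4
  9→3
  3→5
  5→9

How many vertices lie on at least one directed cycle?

9

A vertex is on a directed cycle iff it belongs to a strongly connected component of size ≥ 2 (or has a self-loop).
The vertices on cycles are {2, 3, 5, 8, 9, 10, 11, 12, 13} — 9 in total.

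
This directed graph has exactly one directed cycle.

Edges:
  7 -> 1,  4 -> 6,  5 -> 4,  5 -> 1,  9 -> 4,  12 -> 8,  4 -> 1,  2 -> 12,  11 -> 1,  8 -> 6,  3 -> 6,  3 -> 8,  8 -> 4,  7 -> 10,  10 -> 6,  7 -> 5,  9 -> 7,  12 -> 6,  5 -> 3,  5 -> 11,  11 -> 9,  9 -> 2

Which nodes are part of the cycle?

5, 7, 9, 11

DFS with gray/black marking from 9:
9 gray
  7 gray
    10 gray
      6 gray
      6 black
    10 black
    1 gray
    1 black
    5 gray
      3 gray
        3→6: 6 black — skip
        8 gray
          4 gray
            4→1: 1 black — skip
            4→6: 6 black — skip
          4 black
          8→6: 6 black — skip
        8 black
      3 black
      5→4: 4 black — skip
      11 gray
        11→9: 9 is gray → back edge
Back edge closes the cycle 9 → 7 → 5 → 11 → 9; its vertices are {5, 7, 9, 11}.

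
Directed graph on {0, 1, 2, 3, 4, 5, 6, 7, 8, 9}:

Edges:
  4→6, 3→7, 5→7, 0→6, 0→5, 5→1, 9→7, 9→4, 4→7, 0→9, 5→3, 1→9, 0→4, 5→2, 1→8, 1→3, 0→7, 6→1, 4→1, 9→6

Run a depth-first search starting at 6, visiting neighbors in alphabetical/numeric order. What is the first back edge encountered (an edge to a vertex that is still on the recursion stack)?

DFS from 6 (visiting neighbors in alphabetical/numeric order); mark gray on enter, black on exit:
6 gray
  1 gray
    3 gray
      7 gray
      7 black
    3 black
    8 gray
    8 black
    9 gray
      4 gray
        4→1: 1 is gray → back edge
First back edge: 4 → 1.

4→1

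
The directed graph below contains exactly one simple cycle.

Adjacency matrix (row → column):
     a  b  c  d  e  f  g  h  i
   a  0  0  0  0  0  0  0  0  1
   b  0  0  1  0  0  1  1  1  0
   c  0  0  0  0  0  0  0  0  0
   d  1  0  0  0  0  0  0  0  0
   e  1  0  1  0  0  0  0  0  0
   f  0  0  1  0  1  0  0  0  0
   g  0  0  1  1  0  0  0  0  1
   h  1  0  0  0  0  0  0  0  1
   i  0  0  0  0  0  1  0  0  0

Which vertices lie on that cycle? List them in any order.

DFS with gray/black marking from f:
f gray
  c gray
  c black
  e gray
    a gray
      i gray
        i→f: f is gray → back edge
Back edge closes the cycle f → e → a → i → f; its vertices are {a, e, f, i}.

a, e, f, i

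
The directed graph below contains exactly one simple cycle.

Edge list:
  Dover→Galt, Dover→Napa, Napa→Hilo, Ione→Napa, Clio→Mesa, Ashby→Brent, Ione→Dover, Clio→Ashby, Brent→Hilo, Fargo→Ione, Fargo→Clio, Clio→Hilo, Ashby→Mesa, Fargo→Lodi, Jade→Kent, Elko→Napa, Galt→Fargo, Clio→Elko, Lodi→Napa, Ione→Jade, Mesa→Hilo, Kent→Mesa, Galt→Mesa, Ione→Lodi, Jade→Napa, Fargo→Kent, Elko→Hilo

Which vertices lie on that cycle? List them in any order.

Galt, Ione, Dover, Fargo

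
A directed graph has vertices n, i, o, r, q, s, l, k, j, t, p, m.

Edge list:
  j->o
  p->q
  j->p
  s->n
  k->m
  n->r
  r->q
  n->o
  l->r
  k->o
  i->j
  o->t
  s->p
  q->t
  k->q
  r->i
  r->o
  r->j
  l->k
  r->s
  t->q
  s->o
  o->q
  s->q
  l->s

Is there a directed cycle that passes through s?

Yes

s is on a cycle iff s can reach itself via ≥1 edge.
s → n → r → s — yes.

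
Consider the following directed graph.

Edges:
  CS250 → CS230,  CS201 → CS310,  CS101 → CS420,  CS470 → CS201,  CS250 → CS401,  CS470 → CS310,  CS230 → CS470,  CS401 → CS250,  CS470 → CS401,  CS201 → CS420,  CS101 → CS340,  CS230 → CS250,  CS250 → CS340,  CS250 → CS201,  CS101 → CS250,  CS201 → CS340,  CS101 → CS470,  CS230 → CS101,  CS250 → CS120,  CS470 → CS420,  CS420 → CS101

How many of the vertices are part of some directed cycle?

A vertex is on a directed cycle iff it belongs to a strongly connected component of size ≥ 2 (or has a self-loop).
The vertices on cycles are {CS101, CS201, CS230, CS250, CS401, CS420, CS470} — 7 in total.

7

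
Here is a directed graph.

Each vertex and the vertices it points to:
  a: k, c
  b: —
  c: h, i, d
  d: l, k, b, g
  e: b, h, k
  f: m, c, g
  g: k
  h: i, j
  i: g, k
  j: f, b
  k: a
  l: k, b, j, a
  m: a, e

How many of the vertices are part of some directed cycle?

12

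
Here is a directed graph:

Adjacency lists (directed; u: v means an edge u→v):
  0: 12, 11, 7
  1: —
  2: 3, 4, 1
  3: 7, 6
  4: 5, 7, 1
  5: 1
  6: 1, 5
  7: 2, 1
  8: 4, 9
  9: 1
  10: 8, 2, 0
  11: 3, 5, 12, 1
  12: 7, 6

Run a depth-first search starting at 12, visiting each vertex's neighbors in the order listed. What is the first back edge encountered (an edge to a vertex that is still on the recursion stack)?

DFS from 12 (visiting each vertex's neighbors in the order listed); mark gray on enter, black on exit:
12 gray
  7 gray
    2 gray
      3 gray
        3→7: 7 is gray → back edge
First back edge: 3 → 7.

3->7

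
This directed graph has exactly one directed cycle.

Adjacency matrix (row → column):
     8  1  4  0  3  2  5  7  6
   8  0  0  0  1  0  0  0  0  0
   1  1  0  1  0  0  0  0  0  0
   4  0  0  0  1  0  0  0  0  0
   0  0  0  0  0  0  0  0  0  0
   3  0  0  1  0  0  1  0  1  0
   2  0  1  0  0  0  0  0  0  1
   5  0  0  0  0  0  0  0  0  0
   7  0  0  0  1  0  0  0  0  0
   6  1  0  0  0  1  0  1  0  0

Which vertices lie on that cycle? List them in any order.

2, 3, 6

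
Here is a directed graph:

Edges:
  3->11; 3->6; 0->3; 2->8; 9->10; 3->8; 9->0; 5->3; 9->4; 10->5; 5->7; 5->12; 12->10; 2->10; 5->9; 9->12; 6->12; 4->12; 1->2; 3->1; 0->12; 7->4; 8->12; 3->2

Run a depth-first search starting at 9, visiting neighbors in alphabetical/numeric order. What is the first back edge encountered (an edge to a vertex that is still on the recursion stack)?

DFS from 9 (visiting neighbors in alphabetical/numeric order); mark gray on enter, black on exit:
9 gray
  0 gray
    3 gray
      1 gray
        2 gray
          8 gray
            12 gray
              10 gray
                5 gray
                  5→3: 3 is gray → back edge
First back edge: 5 → 3.

5->3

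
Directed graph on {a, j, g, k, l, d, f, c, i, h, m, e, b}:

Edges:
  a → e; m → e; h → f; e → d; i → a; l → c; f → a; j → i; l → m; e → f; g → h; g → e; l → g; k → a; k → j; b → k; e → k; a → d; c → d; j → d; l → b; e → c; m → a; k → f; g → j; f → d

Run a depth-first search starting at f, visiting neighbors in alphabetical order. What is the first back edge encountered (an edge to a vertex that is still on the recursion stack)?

DFS from f (visiting neighbors in alphabetical order); mark gray on enter, black on exit:
f gray
  a gray
    d gray
    d black
    e gray
      c gray
        c→d: d black — skip
      c black
      e→d: d black — skip
      e→f: f is gray → back edge
First back edge: e → f.

e→f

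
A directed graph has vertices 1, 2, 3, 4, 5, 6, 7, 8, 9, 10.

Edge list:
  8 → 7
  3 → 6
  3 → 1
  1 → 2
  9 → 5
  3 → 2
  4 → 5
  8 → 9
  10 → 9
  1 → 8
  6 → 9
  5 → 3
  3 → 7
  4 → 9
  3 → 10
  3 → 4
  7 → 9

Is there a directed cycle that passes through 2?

No

2 lies on a cycle iff there is a path from 2 back to itself.
Exploring from 2, it never reaches itself; equivalently, its strongly connected component is a singleton.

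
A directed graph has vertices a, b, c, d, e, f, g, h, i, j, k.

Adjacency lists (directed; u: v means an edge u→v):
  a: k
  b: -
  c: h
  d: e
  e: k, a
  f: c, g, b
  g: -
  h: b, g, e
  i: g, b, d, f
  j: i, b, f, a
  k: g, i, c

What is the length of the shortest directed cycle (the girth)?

For each vertex v, BFS finds the shortest path from v back to v.
The shortest such closed walk is i → d → e → k → i, length 4.

4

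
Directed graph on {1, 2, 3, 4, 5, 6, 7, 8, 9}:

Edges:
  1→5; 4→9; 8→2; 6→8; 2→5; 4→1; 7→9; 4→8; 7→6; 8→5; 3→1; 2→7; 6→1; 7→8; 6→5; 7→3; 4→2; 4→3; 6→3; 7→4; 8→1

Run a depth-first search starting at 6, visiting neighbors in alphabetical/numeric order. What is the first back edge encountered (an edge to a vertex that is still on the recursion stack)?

4->2

DFS from 6 (visiting neighbors in alphabetical/numeric order); mark gray on enter, black on exit:
6 gray
  1 gray
    5 gray
    5 black
  1 black
  3 gray
    3→1: 1 black — skip
  3 black
  6→5: 5 black — skip
  8 gray
    8→1: 1 black — skip
    2 gray
      2→5: 5 black — skip
      7 gray
        7→3: 3 black — skip
        4 gray
          4→1: 1 black — skip
          4→2: 2 is gray → back edge
First back edge: 4 → 2.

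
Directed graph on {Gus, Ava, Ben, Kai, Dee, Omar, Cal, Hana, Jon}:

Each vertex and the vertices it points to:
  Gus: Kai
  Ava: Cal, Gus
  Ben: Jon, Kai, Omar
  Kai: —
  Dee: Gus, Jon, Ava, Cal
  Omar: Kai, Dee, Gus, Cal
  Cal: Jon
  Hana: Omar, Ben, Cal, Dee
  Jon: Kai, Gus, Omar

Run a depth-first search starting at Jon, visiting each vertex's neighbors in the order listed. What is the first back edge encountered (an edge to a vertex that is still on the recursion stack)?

DFS from Jon (visiting each vertex's neighbors in the order listed); mark gray on enter, black on exit:
Jon gray
  Kai gray
  Kai black
  Gus gray
    Gus→Kai: Kai black — skip
  Gus black
  Omar gray
    Omar→Kai: Kai black — skip
    Dee gray
      Dee→Gus: Gus black — skip
      Dee→Jon: Jon is gray → back edge
First back edge: Dee → Jon.

Dee->Jon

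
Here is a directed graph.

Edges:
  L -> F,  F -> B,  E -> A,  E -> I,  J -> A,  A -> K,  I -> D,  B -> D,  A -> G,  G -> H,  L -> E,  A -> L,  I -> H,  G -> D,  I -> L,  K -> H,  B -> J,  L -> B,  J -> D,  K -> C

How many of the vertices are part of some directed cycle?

A vertex is on a directed cycle iff it belongs to a strongly connected component of size ≥ 2 (or has a self-loop).
The vertices on cycles are {A, B, E, F, I, J, L} — 7 in total.

7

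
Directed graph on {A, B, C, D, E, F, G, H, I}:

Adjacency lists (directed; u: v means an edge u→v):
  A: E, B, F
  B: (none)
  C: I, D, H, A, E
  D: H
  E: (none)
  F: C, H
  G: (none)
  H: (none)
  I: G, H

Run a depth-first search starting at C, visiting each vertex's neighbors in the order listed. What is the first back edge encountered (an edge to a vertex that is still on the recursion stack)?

DFS from C (visiting each vertex's neighbors in the order listed); mark gray on enter, black on exit:
C gray
  I gray
    G gray
    G black
    H gray
    H black
  I black
  D gray
    D→H: H black — skip
  D black
  C→H: H black — skip
  A gray
    E gray
    E black
    B gray
    B black
    F gray
      F→C: C is gray → back edge
First back edge: F → C.

F->C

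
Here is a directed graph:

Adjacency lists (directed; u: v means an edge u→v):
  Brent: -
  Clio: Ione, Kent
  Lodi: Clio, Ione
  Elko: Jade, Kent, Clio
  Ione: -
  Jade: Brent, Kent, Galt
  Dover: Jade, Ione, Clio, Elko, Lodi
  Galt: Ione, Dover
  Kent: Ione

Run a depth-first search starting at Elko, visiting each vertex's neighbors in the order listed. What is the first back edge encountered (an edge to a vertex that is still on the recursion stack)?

Dover->Jade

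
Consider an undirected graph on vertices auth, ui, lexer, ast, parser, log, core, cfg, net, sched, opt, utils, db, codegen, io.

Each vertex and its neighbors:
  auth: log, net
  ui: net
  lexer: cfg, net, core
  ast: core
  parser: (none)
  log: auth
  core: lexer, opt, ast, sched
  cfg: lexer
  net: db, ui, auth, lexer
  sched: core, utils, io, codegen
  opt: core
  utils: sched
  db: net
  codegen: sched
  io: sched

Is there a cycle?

No

DFS, tracking each vertex's parent; an edge to a visited non-parent vertex closes a cycle.
Start from log:
visit log (parent –)
  visit auth (parent log)
    auth–log: parent, skip
    visit net (parent auth)
      visit db (parent net)
        db–net: parent, skip
      visit ui (parent net)
        ui–net: parent, skip
      net–auth: parent, skip
      visit lexer (parent net)
        visit cfg (parent lexer)
          cfg–lexer: parent, skip
        lexer–net: parent, skip
        visit core (parent lexer)
          core–lexer: parent, skip
          visit opt (parent core)
            opt–core: parent, skip
          visit ast (parent core)
            ast–core: parent, skip
          visit sched (parent core)
            sched–core: parent, skip
            visit utils (parent sched)
              utils–sched: parent, skip
            visit io (parent sched)
              io–sched: parent, skip
            visit codegen (parent sched)
              codegen–sched: parent, skip
visit parser (parent –)
No non-parent visited neighbor found — the graph is a forest.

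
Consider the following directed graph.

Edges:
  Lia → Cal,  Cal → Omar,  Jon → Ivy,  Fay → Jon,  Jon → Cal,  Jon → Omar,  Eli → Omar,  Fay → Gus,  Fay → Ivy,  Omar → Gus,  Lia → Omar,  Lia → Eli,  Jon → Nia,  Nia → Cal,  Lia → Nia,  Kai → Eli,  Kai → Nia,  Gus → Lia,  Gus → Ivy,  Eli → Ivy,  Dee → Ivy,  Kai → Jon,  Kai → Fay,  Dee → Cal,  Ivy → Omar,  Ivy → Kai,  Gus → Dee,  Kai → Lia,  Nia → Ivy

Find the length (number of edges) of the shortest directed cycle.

3

For each vertex v, BFS finds the shortest path from v back to v.
The shortest such closed walk is Kai → Eli → Ivy → Kai, length 3.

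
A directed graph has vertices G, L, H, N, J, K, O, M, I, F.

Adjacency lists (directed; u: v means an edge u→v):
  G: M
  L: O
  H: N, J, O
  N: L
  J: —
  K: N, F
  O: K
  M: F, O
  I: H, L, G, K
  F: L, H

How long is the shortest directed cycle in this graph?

4

For each vertex v, BFS finds the shortest path from v back to v.
The shortest such closed walk is H → O → K → F → H, length 4.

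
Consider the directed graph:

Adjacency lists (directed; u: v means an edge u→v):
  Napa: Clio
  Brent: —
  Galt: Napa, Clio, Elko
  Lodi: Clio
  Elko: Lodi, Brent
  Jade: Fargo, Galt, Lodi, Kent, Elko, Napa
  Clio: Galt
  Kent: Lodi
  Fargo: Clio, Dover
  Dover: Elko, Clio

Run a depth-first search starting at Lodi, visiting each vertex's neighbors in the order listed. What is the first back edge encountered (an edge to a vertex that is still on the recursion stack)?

Napa->Clio

DFS from Lodi (visiting each vertex's neighbors in the order listed); mark gray on enter, black on exit:
Lodi gray
  Clio gray
    Galt gray
      Napa gray
        Napa→Clio: Clio is gray → back edge
First back edge: Napa → Clio.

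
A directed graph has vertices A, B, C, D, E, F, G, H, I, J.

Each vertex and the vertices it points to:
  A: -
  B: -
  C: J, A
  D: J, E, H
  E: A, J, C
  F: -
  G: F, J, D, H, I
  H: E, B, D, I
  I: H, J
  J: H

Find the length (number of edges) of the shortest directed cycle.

2

For each vertex v, BFS finds the shortest path from v back to v.
The shortest such closed walk is H → I → H, length 2.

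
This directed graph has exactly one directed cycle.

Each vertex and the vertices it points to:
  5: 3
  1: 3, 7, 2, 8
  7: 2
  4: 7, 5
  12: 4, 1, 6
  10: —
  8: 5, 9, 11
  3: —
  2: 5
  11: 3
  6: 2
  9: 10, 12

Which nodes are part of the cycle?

DFS with gray/black marking from 12:
12 gray
  4 gray
    7 gray
      2 gray
        5 gray
          3 gray
          3 black
        5 black
      2 black
    7 black
    4→5: 5 black — skip
  4 black
  1 gray
    1→3: 3 black — skip
    1→7: 7 black — skip
    1→2: 2 black — skip
    8 gray
      8→5: 5 black — skip
      9 gray
        10 gray
        10 black
        9→12: 12 is gray → back edge
Back edge closes the cycle 12 → 1 → 8 → 9 → 12; its vertices are {1, 8, 9, 12}.

1, 8, 9, 12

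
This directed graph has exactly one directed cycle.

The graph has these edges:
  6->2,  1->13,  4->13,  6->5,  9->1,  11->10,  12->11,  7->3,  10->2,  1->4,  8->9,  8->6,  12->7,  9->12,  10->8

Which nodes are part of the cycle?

8, 9, 10, 11, 12

DFS with gray/black marking from 8:
8 gray
  6 gray
    5 gray
    5 black
    2 gray
    2 black
  6 black
  9 gray
    12 gray
      11 gray
        10 gray
          10→2: 2 black — skip
          10→8: 8 is gray → back edge
Back edge closes the cycle 8 → 9 → 12 → 11 → 10 → 8; its vertices are {8, 9, 10, 11, 12}.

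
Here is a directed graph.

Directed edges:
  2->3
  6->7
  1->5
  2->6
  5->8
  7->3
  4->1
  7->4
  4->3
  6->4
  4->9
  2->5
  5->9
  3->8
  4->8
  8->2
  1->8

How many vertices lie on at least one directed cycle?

8

A vertex is on a directed cycle iff it belongs to a strongly connected component of size ≥ 2 (or has a self-loop).
The vertices on cycles are {1, 2, 3, 4, 5, 6, 7, 8} — 8 in total.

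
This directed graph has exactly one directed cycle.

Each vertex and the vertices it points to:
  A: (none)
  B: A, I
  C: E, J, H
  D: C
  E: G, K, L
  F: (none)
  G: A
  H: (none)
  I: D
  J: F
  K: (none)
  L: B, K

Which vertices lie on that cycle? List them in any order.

B, C, D, E, I, L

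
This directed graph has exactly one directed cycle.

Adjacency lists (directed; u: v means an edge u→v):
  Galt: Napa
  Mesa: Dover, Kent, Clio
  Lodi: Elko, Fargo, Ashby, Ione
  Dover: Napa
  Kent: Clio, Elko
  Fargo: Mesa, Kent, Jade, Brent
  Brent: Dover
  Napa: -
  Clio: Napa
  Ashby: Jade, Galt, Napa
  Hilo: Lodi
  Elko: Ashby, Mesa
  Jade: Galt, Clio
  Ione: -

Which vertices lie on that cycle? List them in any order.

Elko, Kent, Mesa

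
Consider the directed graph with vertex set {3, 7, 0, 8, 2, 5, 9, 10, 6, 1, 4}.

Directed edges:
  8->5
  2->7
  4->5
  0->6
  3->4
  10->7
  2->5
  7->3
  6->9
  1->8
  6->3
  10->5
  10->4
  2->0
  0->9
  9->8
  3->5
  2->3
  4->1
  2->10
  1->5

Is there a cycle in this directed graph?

DFS with white/gray/black marking, starting from 2:
2 gray
  7 gray
    3 gray
      4 gray
        1 gray
          5 gray
          5 black
          8 gray
            8→5: 5 black — skip
          8 black
        1 black
        4→5: 5 black — skip
      4 black
      3→5: 5 black — skip
    3 black
  7 black
  0 gray
    6 gray
      9 gray
        9→8: 8 black — skip
      9 black
      6→3: 3 black — skip
    6 black
    0→9: 9 black — skip
  0 black
  2→3: 3 black — skip
  2→5: 5 black — skip
  10 gray
    10→7: 7 black — skip
    10→4: 4 black — skip
    10→5: 5 black — skip
  10 black
2 black
Every edge goes to a white or black vertex — no back edge, so the graph is acyclic.

No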